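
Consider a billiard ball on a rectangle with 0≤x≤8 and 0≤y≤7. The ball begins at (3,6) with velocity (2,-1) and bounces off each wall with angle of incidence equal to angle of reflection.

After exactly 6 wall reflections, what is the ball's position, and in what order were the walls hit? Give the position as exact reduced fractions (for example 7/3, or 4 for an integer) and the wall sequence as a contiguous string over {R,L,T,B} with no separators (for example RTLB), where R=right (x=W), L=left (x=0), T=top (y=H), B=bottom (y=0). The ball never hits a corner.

1. t=5/2 → R at (8,7/2); v=(-2,-1)
2. t=7/2 → B at (1,0); v=(-2,1)
3. t=1/2 → L at (0,1/2); v=(2,1)
4. t=4 → R at (8,9/2); v=(-2,1)
5. t=5/2 → T at (3,7); v=(-2,-1)
6. t=3/2 → L at (0,11/2); v=(2,-1)

Final position: (0,11/2)
Wall sequence: RBLRTL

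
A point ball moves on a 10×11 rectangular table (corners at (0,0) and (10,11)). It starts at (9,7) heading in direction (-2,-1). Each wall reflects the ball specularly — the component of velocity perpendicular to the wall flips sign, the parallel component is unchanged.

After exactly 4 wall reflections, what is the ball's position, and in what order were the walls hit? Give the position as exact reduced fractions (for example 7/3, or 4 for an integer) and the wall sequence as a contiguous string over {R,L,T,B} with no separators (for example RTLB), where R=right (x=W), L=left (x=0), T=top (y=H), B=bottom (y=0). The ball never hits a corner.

Final position: (0,15/2)
Wall sequence: LBRL

1. t=9/2 → L at (0,5/2); v=(2,-1)
2. t=5/2 → B at (5,0); v=(2,1)
3. t=5/2 → R at (10,5/2); v=(-2,1)
4. t=5 → L at (0,15/2); v=(2,1)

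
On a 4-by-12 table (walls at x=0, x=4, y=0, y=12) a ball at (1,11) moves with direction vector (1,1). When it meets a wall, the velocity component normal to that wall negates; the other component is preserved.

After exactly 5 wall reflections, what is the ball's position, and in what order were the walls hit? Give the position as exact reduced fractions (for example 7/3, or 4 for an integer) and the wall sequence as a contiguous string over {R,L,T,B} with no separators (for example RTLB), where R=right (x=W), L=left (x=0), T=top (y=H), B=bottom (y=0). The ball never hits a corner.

1. t=1 → T at (2,12); v=(1,-1)
2. t=2 → R at (4,10); v=(-1,-1)
3. t=4 → L at (0,6); v=(1,-1)
4. t=4 → R at (4,2); v=(-1,-1)
5. t=2 → B at (2,0); v=(-1,1)

Final position: (2,0)
Wall sequence: TRLRB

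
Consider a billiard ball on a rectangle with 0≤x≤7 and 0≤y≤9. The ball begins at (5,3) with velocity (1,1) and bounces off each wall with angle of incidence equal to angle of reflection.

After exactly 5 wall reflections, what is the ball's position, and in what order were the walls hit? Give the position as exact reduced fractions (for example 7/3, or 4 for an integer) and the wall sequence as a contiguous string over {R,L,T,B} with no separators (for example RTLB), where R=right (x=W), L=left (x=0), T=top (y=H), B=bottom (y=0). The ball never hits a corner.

1. t=2 → R at (7,5); v=(-1,1)
2. t=4 → T at (3,9); v=(-1,-1)
3. t=3 → L at (0,6); v=(1,-1)
4. t=6 → B at (6,0); v=(1,1)
5. t=1 → R at (7,1); v=(-1,1)

Final position: (7,1)
Wall sequence: RTLBR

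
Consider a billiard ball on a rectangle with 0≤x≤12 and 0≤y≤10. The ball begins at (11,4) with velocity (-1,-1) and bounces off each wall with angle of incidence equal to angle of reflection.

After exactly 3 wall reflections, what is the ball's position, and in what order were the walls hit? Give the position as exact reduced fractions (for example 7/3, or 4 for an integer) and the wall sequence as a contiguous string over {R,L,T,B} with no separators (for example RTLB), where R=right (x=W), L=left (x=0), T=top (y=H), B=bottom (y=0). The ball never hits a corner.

Final position: (3,10)
Wall sequence: BLT

1. t=4 → B at (7,0); v=(-1,1)
2. t=7 → L at (0,7); v=(1,1)
3. t=3 → T at (3,10); v=(1,-1)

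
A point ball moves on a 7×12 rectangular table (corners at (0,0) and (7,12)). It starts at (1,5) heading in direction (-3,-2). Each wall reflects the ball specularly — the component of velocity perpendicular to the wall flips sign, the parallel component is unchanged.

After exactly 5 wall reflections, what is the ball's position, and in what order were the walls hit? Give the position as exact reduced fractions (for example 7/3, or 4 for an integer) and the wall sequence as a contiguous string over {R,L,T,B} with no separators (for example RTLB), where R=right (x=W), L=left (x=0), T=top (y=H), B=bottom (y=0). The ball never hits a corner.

1. t=1/3 → L at (0,13/3); v=(3,-2)
2. t=13/6 → B at (13/2,0); v=(3,2)
3. t=1/6 → R at (7,1/3); v=(-3,2)
4. t=7/3 → L at (0,5); v=(3,2)
5. t=7/3 → R at (7,29/3); v=(-3,2)

Final position: (7,29/3)
Wall sequence: LBRLR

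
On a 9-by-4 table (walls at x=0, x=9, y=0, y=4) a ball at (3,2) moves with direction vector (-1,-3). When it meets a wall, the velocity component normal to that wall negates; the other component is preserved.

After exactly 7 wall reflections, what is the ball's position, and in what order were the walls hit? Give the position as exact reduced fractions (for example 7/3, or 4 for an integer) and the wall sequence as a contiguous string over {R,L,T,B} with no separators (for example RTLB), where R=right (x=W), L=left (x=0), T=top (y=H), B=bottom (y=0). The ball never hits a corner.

1. t=2/3 → B at (7/3,0); v=(-1,3)
2. t=4/3 → T at (1,4); v=(-1,-3)
3. t=1 → L at (0,1); v=(1,-3)
4. t=1/3 → B at (1/3,0); v=(1,3)
5. t=4/3 → T at (5/3,4); v=(1,-3)
6. t=4/3 → B at (3,0); v=(1,3)
7. t=4/3 → T at (13/3,4); v=(1,-3)

Final position: (13/3,4)
Wall sequence: BTLBTBT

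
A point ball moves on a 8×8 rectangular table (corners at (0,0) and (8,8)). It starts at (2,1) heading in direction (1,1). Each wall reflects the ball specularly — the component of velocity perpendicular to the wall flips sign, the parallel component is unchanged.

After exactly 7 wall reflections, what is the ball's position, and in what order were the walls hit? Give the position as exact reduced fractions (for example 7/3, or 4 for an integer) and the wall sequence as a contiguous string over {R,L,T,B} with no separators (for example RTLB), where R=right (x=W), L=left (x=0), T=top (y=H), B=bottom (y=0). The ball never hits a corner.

Final position: (0,1)
Wall sequence: RTLBRTL

1. t=6 → R at (8,7); v=(-1,1)
2. t=1 → T at (7,8); v=(-1,-1)
3. t=7 → L at (0,1); v=(1,-1)
4. t=1 → B at (1,0); v=(1,1)
5. t=7 → R at (8,7); v=(-1,1)
6. t=1 → T at (7,8); v=(-1,-1)
7. t=7 → L at (0,1); v=(1,-1)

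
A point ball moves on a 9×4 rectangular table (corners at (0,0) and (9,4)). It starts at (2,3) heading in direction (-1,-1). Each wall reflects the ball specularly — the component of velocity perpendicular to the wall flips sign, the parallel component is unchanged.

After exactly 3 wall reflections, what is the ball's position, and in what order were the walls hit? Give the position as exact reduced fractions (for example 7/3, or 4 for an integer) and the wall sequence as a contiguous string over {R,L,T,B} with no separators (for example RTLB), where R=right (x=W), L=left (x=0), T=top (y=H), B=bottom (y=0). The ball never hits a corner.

Final position: (5,4)
Wall sequence: LBT

1. t=2 → L at (0,1); v=(1,-1)
2. t=1 → B at (1,0); v=(1,1)
3. t=4 → T at (5,4); v=(1,-1)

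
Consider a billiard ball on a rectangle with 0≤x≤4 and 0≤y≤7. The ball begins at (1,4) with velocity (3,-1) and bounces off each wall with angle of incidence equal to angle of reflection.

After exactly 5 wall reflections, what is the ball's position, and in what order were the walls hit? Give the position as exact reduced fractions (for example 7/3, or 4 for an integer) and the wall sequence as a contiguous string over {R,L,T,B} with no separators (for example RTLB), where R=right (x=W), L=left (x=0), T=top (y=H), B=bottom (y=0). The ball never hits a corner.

1. t=1 → R at (4,3); v=(-3,-1)
2. t=4/3 → L at (0,5/3); v=(3,-1)
3. t=4/3 → R at (4,1/3); v=(-3,-1)
4. t=1/3 → B at (3,0); v=(-3,1)
5. t=1 → L at (0,1); v=(3,1)

Final position: (0,1)
Wall sequence: RLRBL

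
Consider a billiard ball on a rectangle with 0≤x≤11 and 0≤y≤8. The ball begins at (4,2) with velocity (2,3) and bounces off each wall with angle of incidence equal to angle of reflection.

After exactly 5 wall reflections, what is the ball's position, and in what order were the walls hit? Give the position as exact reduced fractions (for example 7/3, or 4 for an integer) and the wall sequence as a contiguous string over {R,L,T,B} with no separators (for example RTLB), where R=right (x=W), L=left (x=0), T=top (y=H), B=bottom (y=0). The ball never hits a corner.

Final position: (0,3)
Wall sequence: TRBTL

1. t=2 → T at (8,8); v=(2,-3)
2. t=3/2 → R at (11,7/2); v=(-2,-3)
3. t=7/6 → B at (26/3,0); v=(-2,3)
4. t=8/3 → T at (10/3,8); v=(-2,-3)
5. t=5/3 → L at (0,3); v=(2,-3)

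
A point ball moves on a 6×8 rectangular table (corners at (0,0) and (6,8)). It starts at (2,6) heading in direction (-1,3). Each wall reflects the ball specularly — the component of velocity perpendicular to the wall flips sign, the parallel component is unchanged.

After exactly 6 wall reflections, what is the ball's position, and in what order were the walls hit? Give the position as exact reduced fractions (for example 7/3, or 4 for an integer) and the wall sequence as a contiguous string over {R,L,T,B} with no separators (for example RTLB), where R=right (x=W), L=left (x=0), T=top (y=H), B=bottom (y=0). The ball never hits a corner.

1. t=2/3 → T at (4/3,8); v=(-1,-3)
2. t=4/3 → L at (0,4); v=(1,-3)
3. t=4/3 → B at (4/3,0); v=(1,3)
4. t=8/3 → T at (4,8); v=(1,-3)
5. t=2 → R at (6,2); v=(-1,-3)
6. t=2/3 → B at (16/3,0); v=(-1,3)

Final position: (16/3,0)
Wall sequence: TLBTRB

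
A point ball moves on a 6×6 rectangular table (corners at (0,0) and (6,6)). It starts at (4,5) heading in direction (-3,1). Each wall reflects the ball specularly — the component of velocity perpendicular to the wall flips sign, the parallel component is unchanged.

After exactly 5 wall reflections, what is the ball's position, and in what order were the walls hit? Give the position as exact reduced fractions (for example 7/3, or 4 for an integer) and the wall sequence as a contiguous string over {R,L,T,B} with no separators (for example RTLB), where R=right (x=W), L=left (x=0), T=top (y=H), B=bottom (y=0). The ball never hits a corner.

1. t=1 → T at (1,6); v=(-3,-1)
2. t=1/3 → L at (0,17/3); v=(3,-1)
3. t=2 → R at (6,11/3); v=(-3,-1)
4. t=2 → L at (0,5/3); v=(3,-1)
5. t=5/3 → B at (5,0); v=(3,1)

Final position: (5,0)
Wall sequence: TLRLB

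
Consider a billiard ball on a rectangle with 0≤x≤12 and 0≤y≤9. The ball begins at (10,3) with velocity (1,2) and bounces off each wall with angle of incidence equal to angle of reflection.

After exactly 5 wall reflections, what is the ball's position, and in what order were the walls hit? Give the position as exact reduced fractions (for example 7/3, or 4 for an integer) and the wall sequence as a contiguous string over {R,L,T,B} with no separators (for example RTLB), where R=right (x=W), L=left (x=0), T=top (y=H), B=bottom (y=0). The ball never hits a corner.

1. t=2 → R at (12,7); v=(-1,2)
2. t=1 → T at (11,9); v=(-1,-2)
3. t=9/2 → B at (13/2,0); v=(-1,2)
4. t=9/2 → T at (2,9); v=(-1,-2)
5. t=2 → L at (0,5); v=(1,-2)

Final position: (0,5)
Wall sequence: RTBTL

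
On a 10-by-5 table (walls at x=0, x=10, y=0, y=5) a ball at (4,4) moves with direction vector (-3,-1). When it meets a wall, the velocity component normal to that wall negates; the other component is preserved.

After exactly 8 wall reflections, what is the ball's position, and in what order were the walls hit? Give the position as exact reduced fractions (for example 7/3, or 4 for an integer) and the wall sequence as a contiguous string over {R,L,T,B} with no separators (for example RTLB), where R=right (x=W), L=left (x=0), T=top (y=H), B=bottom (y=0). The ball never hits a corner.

1. t=4/3 → L at (0,8/3); v=(3,-1)
2. t=8/3 → B at (8,0); v=(3,1)
3. t=2/3 → R at (10,2/3); v=(-3,1)
4. t=10/3 → L at (0,4); v=(3,1)
5. t=1 → T at (3,5); v=(3,-1)
6. t=7/3 → R at (10,8/3); v=(-3,-1)
7. t=8/3 → B at (2,0); v=(-3,1)
8. t=2/3 → L at (0,2/3); v=(3,1)

Final position: (0,2/3)
Wall sequence: LBRLTRBL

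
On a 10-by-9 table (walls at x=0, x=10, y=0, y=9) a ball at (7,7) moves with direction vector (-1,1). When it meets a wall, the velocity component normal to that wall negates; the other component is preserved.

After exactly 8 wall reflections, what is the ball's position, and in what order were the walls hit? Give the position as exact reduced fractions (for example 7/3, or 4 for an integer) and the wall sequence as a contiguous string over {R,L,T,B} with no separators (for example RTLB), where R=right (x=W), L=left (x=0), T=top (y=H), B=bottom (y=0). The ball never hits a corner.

Final position: (10,8)
Wall sequence: TLBRTLBR

1. t=2 → T at (5,9); v=(-1,-1)
2. t=5 → L at (0,4); v=(1,-1)
3. t=4 → B at (4,0); v=(1,1)
4. t=6 → R at (10,6); v=(-1,1)
5. t=3 → T at (7,9); v=(-1,-1)
6. t=7 → L at (0,2); v=(1,-1)
7. t=2 → B at (2,0); v=(1,1)
8. t=8 → R at (10,8); v=(-1,1)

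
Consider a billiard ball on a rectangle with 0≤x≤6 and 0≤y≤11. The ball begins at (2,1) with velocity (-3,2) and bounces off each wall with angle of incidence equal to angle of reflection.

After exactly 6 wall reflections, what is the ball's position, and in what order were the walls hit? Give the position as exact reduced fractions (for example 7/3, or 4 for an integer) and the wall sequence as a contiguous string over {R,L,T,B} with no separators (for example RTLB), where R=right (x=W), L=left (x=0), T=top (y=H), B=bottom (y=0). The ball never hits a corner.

Final position: (0,11/3)
Wall sequence: LRLTRL

1. t=2/3 → L at (0,7/3); v=(3,2)
2. t=2 → R at (6,19/3); v=(-3,2)
3. t=2 → L at (0,31/3); v=(3,2)
4. t=1/3 → T at (1,11); v=(3,-2)
5. t=5/3 → R at (6,23/3); v=(-3,-2)
6. t=2 → L at (0,11/3); v=(3,-2)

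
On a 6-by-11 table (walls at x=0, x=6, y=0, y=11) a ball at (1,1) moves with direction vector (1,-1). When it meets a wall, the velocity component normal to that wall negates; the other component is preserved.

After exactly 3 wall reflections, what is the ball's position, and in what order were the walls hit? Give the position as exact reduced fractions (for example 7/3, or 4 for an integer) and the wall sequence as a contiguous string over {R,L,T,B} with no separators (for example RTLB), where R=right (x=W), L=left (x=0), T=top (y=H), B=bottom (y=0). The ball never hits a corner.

Final position: (0,10)
Wall sequence: BRL

1. t=1 → B at (2,0); v=(1,1)
2. t=4 → R at (6,4); v=(-1,1)
3. t=6 → L at (0,10); v=(1,1)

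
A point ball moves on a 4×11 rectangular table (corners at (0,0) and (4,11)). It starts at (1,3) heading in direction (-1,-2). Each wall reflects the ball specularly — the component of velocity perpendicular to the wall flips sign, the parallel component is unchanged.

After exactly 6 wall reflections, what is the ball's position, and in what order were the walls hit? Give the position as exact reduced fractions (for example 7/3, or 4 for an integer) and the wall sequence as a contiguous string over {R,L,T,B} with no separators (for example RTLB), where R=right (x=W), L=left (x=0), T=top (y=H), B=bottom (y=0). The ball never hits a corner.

Final position: (7/2,0)
Wall sequence: LBRTLB

1. t=1 → L at (0,1); v=(1,-2)
2. t=1/2 → B at (1/2,0); v=(1,2)
3. t=7/2 → R at (4,7); v=(-1,2)
4. t=2 → T at (2,11); v=(-1,-2)
5. t=2 → L at (0,7); v=(1,-2)
6. t=7/2 → B at (7/2,0); v=(1,2)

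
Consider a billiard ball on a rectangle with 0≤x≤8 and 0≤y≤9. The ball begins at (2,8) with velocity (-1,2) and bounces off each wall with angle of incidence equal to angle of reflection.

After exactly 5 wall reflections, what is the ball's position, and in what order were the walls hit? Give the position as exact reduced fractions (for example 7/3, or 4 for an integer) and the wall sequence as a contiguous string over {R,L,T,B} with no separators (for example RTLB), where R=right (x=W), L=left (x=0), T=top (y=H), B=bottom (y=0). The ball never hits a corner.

1. t=1/2 → T at (3/2,9); v=(-1,-2)
2. t=3/2 → L at (0,6); v=(1,-2)
3. t=3 → B at (3,0); v=(1,2)
4. t=9/2 → T at (15/2,9); v=(1,-2)
5. t=1/2 → R at (8,8); v=(-1,-2)

Final position: (8,8)
Wall sequence: TLBTR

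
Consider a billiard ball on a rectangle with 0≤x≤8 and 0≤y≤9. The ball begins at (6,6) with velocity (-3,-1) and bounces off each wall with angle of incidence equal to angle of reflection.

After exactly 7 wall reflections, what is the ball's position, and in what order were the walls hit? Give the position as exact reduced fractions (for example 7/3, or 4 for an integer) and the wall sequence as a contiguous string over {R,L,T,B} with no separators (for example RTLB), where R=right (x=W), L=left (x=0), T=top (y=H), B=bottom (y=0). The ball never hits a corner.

Final position: (7,9)
Wall sequence: LRBLRLT

1. t=2 → L at (0,4); v=(3,-1)
2. t=8/3 → R at (8,4/3); v=(-3,-1)
3. t=4/3 → B at (4,0); v=(-3,1)
4. t=4/3 → L at (0,4/3); v=(3,1)
5. t=8/3 → R at (8,4); v=(-3,1)
6. t=8/3 → L at (0,20/3); v=(3,1)
7. t=7/3 → T at (7,9); v=(3,-1)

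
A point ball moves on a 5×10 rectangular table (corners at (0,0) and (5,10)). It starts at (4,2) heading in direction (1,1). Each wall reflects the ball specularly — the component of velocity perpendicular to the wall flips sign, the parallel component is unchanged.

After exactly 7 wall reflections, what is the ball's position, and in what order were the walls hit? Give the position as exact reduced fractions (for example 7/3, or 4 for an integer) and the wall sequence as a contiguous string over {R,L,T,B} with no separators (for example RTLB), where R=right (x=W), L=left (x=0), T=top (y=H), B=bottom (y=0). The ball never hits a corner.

1. t=1 → R at (5,3); v=(-1,1)
2. t=5 → L at (0,8); v=(1,1)
3. t=2 → T at (2,10); v=(1,-1)
4. t=3 → R at (5,7); v=(-1,-1)
5. t=5 → L at (0,2); v=(1,-1)
6. t=2 → B at (2,0); v=(1,1)
7. t=3 → R at (5,3); v=(-1,1)

Final position: (5,3)
Wall sequence: RLTRLBR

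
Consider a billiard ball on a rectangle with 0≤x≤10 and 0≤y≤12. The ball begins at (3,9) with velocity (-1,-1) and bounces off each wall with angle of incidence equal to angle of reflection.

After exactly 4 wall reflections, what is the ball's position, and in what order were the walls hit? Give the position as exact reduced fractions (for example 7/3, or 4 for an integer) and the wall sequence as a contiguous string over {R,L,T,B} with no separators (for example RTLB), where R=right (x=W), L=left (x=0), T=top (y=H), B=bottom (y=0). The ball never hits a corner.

Final position: (2,12)
Wall sequence: LBRT

1. t=3 → L at (0,6); v=(1,-1)
2. t=6 → B at (6,0); v=(1,1)
3. t=4 → R at (10,4); v=(-1,1)
4. t=8 → T at (2,12); v=(-1,-1)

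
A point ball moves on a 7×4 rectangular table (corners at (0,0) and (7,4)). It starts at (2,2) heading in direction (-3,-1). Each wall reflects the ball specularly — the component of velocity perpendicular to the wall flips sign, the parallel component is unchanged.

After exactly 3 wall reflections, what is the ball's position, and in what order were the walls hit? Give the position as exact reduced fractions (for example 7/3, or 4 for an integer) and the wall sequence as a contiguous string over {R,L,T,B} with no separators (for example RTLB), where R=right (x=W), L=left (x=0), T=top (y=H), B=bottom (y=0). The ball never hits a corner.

1. t=2/3 → L at (0,4/3); v=(3,-1)
2. t=4/3 → B at (4,0); v=(3,1)
3. t=1 → R at (7,1); v=(-3,1)

Final position: (7,1)
Wall sequence: LBR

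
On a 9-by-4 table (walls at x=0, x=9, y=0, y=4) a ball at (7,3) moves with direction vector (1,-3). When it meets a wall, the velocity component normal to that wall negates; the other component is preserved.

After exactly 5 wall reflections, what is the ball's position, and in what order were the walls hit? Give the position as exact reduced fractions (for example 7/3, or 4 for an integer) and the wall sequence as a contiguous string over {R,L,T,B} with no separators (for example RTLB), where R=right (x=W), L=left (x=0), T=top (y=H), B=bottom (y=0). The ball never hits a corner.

1. t=1 → B at (8,0); v=(1,3)
2. t=1 → R at (9,3); v=(-1,3)
3. t=1/3 → T at (26/3,4); v=(-1,-3)
4. t=4/3 → B at (22/3,0); v=(-1,3)
5. t=4/3 → T at (6,4); v=(-1,-3)

Final position: (6,4)
Wall sequence: BRTBT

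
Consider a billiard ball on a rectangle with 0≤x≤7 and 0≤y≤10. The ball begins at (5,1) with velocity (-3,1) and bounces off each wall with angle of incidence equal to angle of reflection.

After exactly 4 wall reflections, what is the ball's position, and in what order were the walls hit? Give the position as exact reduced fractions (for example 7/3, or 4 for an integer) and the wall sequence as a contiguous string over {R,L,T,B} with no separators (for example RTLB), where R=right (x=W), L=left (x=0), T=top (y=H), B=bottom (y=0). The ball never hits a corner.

1. t=5/3 → L at (0,8/3); v=(3,1)
2. t=7/3 → R at (7,5); v=(-3,1)
3. t=7/3 → L at (0,22/3); v=(3,1)
4. t=7/3 → R at (7,29/3); v=(-3,1)

Final position: (7,29/3)
Wall sequence: LRLR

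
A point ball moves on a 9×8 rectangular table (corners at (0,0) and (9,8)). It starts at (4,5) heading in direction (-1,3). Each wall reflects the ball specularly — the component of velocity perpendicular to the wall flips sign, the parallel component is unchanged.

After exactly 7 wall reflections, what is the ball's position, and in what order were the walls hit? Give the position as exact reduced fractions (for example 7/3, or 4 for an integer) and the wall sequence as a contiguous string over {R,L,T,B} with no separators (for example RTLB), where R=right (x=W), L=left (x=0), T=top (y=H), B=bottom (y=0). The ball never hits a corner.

Final position: (9,4)
Wall sequence: TBLTBTR

1. t=1 → T at (3,8); v=(-1,-3)
2. t=8/3 → B at (1/3,0); v=(-1,3)
3. t=1/3 → L at (0,1); v=(1,3)
4. t=7/3 → T at (7/3,8); v=(1,-3)
5. t=8/3 → B at (5,0); v=(1,3)
6. t=8/3 → T at (23/3,8); v=(1,-3)
7. t=4/3 → R at (9,4); v=(-1,-3)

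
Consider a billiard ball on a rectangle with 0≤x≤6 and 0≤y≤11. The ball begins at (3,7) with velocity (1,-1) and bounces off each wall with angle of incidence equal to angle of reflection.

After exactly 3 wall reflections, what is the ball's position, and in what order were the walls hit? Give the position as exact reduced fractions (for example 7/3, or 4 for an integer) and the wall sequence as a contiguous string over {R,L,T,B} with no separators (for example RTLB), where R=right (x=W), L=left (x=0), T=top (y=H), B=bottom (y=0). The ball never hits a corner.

Final position: (0,2)
Wall sequence: RBL

1. t=3 → R at (6,4); v=(-1,-1)
2. t=4 → B at (2,0); v=(-1,1)
3. t=2 → L at (0,2); v=(1,1)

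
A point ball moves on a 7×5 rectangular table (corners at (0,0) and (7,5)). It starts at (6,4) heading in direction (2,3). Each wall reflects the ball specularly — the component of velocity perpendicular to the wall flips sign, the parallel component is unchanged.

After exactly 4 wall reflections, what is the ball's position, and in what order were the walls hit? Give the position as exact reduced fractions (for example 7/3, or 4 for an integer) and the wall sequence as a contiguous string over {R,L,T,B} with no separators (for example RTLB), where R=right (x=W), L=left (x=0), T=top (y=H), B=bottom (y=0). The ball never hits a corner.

Final position: (2/3,5)
Wall sequence: TRBT

1. t=1/3 → T at (20/3,5); v=(2,-3)
2. t=1/6 → R at (7,9/2); v=(-2,-3)
3. t=3/2 → B at (4,0); v=(-2,3)
4. t=5/3 → T at (2/3,5); v=(-2,-3)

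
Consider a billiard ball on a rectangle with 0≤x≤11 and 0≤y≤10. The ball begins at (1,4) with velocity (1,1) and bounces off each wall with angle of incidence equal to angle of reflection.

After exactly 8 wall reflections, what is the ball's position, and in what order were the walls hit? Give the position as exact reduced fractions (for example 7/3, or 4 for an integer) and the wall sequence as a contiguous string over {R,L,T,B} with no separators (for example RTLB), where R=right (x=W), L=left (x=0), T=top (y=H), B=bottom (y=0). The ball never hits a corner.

Final position: (0,7)
Wall sequence: TRBLTRBL

1. t=6 → T at (7,10); v=(1,-1)
2. t=4 → R at (11,6); v=(-1,-1)
3. t=6 → B at (5,0); v=(-1,1)
4. t=5 → L at (0,5); v=(1,1)
5. t=5 → T at (5,10); v=(1,-1)
6. t=6 → R at (11,4); v=(-1,-1)
7. t=4 → B at (7,0); v=(-1,1)
8. t=7 → L at (0,7); v=(1,1)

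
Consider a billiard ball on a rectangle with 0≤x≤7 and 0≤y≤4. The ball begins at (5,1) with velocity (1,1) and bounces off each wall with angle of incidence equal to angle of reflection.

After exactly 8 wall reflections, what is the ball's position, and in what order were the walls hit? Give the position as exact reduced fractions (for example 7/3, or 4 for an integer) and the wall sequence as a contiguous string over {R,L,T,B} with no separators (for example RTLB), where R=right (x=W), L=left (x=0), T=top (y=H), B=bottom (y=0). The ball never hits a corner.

Final position: (4,4)
Wall sequence: RTBLTBRT

1. t=2 → R at (7,3); v=(-1,1)
2. t=1 → T at (6,4); v=(-1,-1)
3. t=4 → B at (2,0); v=(-1,1)
4. t=2 → L at (0,2); v=(1,1)
5. t=2 → T at (2,4); v=(1,-1)
6. t=4 → B at (6,0); v=(1,1)
7. t=1 → R at (7,1); v=(-1,1)
8. t=3 → T at (4,4); v=(-1,-1)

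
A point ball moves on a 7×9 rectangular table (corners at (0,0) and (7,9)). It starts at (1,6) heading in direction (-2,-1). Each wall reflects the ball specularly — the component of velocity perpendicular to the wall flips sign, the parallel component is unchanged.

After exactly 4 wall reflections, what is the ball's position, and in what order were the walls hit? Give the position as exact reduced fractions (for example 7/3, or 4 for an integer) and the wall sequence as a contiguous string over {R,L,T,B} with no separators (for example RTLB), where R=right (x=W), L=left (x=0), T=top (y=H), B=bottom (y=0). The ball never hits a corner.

1. t=1/2 → L at (0,11/2); v=(2,-1)
2. t=7/2 → R at (7,2); v=(-2,-1)
3. t=2 → B at (3,0); v=(-2,1)
4. t=3/2 → L at (0,3/2); v=(2,1)

Final position: (0,3/2)
Wall sequence: LRBL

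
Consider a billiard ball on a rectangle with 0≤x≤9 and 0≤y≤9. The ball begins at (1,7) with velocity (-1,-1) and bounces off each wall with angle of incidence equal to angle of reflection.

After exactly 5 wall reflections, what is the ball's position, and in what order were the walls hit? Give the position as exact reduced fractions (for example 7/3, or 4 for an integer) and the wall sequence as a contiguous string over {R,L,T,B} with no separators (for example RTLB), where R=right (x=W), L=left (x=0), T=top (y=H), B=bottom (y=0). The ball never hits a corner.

1. t=1 → L at (0,6); v=(1,-1)
2. t=6 → B at (6,0); v=(1,1)
3. t=3 → R at (9,3); v=(-1,1)
4. t=6 → T at (3,9); v=(-1,-1)
5. t=3 → L at (0,6); v=(1,-1)

Final position: (0,6)
Wall sequence: LBRTL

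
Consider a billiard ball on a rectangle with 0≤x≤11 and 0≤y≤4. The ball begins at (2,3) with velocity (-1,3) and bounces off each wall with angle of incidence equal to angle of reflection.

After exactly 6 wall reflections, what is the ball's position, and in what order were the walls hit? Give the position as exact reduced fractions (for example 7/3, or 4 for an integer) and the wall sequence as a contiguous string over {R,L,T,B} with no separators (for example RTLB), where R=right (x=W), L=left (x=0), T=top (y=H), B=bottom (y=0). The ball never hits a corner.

1. t=1/3 → T at (5/3,4); v=(-1,-3)
2. t=4/3 → B at (1/3,0); v=(-1,3)
3. t=1/3 → L at (0,1); v=(1,3)
4. t=1 → T at (1,4); v=(1,-3)
5. t=4/3 → B at (7/3,0); v=(1,3)
6. t=4/3 → T at (11/3,4); v=(1,-3)

Final position: (11/3,4)
Wall sequence: TBLTBT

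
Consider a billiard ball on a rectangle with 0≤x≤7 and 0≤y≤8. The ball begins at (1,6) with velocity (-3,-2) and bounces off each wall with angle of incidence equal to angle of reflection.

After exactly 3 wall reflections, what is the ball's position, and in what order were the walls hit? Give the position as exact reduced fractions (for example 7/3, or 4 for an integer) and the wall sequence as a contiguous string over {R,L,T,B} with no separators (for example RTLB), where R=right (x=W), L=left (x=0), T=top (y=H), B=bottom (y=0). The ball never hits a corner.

Final position: (6,0)
Wall sequence: LRB

1. t=1/3 → L at (0,16/3); v=(3,-2)
2. t=7/3 → R at (7,2/3); v=(-3,-2)
3. t=1/3 → B at (6,0); v=(-3,2)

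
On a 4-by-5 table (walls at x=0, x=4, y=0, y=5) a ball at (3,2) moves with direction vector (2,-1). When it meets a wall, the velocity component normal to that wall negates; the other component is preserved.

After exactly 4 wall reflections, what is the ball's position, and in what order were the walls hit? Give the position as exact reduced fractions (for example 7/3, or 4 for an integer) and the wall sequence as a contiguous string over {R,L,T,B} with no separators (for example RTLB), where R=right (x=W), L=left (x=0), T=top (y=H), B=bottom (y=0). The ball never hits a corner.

1. t=1/2 → R at (4,3/2); v=(-2,-1)
2. t=3/2 → B at (1,0); v=(-2,1)
3. t=1/2 → L at (0,1/2); v=(2,1)
4. t=2 → R at (4,5/2); v=(-2,1)

Final position: (4,5/2)
Wall sequence: RBLR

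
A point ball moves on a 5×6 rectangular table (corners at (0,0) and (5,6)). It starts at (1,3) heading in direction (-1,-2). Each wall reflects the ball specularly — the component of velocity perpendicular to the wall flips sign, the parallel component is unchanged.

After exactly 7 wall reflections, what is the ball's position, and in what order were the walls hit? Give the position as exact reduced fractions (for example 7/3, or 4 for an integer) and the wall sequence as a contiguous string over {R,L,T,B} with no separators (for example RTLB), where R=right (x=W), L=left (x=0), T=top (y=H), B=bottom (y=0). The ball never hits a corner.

Final position: (0,5)
Wall sequence: LBTRBTL

1. t=1 → L at (0,1); v=(1,-2)
2. t=1/2 → B at (1/2,0); v=(1,2)
3. t=3 → T at (7/2,6); v=(1,-2)
4. t=3/2 → R at (5,3); v=(-1,-2)
5. t=3/2 → B at (7/2,0); v=(-1,2)
6. t=3 → T at (1/2,6); v=(-1,-2)
7. t=1/2 → L at (0,5); v=(1,-2)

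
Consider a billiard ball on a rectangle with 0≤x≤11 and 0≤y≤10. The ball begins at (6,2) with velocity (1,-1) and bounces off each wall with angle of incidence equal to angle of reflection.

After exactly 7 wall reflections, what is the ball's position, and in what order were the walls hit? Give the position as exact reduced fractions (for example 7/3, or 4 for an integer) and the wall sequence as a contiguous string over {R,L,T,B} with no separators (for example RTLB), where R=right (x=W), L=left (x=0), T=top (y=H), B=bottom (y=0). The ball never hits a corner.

1. t=2 → B at (8,0); v=(1,1)
2. t=3 → R at (11,3); v=(-1,1)
3. t=7 → T at (4,10); v=(-1,-1)
4. t=4 → L at (0,6); v=(1,-1)
5. t=6 → B at (6,0); v=(1,1)
6. t=5 → R at (11,5); v=(-1,1)
7. t=5 → T at (6,10); v=(-1,-1)

Final position: (6,10)
Wall sequence: BRTLBRT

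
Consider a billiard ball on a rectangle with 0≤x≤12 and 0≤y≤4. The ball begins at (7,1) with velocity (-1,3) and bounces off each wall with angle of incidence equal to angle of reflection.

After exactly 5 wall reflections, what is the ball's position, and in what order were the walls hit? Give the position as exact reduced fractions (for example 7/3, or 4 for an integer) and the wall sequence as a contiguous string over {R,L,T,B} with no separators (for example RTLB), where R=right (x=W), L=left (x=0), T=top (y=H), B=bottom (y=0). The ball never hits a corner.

Final position: (2/3,4)
Wall sequence: TBTBT

1. t=1 → T at (6,4); v=(-1,-3)
2. t=4/3 → B at (14/3,0); v=(-1,3)
3. t=4/3 → T at (10/3,4); v=(-1,-3)
4. t=4/3 → B at (2,0); v=(-1,3)
5. t=4/3 → T at (2/3,4); v=(-1,-3)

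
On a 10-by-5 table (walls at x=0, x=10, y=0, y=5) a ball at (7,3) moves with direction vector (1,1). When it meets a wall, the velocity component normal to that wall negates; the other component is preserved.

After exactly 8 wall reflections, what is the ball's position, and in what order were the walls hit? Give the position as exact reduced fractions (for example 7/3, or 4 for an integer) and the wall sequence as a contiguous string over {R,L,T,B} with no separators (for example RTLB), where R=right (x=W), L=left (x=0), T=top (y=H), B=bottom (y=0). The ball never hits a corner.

Final position: (10,4)
Wall sequence: TRBTLBTR

1. t=2 → T at (9,5); v=(1,-1)
2. t=1 → R at (10,4); v=(-1,-1)
3. t=4 → B at (6,0); v=(-1,1)
4. t=5 → T at (1,5); v=(-1,-1)
5. t=1 → L at (0,4); v=(1,-1)
6. t=4 → B at (4,0); v=(1,1)
7. t=5 → T at (9,5); v=(1,-1)
8. t=1 → R at (10,4); v=(-1,-1)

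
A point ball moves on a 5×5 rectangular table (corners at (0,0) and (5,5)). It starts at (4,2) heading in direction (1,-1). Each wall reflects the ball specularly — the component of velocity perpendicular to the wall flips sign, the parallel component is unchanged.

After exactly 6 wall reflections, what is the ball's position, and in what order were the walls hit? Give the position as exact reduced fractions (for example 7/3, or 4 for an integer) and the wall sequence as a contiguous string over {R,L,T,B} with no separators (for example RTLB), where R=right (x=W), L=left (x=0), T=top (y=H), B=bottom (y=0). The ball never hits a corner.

Final position: (4,0)
Wall sequence: RBLTRB

1. t=1 → R at (5,1); v=(-1,-1)
2. t=1 → B at (4,0); v=(-1,1)
3. t=4 → L at (0,4); v=(1,1)
4. t=1 → T at (1,5); v=(1,-1)
5. t=4 → R at (5,1); v=(-1,-1)
6. t=1 → B at (4,0); v=(-1,1)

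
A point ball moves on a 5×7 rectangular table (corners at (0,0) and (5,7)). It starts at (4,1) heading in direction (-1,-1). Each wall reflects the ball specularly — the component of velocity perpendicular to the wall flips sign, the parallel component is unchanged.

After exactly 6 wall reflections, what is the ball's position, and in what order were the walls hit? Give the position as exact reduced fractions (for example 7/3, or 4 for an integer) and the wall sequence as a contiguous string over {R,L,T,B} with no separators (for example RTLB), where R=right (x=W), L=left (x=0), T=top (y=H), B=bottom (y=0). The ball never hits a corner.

1. t=1 → B at (3,0); v=(-1,1)
2. t=3 → L at (0,3); v=(1,1)
3. t=4 → T at (4,7); v=(1,-1)
4. t=1 → R at (5,6); v=(-1,-1)
5. t=5 → L at (0,1); v=(1,-1)
6. t=1 → B at (1,0); v=(1,1)

Final position: (1,0)
Wall sequence: BLTRLB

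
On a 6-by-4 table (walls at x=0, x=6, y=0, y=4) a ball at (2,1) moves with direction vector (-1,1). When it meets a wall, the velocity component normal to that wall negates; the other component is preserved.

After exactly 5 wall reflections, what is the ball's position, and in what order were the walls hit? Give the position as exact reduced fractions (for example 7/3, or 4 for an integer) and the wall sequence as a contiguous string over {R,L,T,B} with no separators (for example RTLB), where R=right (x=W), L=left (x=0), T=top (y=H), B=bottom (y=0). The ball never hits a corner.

1. t=2 → L at (0,3); v=(1,1)
2. t=1 → T at (1,4); v=(1,-1)
3. t=4 → B at (5,0); v=(1,1)
4. t=1 → R at (6,1); v=(-1,1)
5. t=3 → T at (3,4); v=(-1,-1)

Final position: (3,4)
Wall sequence: LTBRT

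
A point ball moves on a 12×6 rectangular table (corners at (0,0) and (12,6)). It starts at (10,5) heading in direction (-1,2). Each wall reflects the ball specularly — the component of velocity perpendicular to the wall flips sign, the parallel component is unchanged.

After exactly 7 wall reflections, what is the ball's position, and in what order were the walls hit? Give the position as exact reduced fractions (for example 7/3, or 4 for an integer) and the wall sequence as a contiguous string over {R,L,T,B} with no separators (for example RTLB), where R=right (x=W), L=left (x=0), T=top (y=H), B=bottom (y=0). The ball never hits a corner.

1. t=1/2 → T at (19/2,6); v=(-1,-2)
2. t=3 → B at (13/2,0); v=(-1,2)
3. t=3 → T at (7/2,6); v=(-1,-2)
4. t=3 → B at (1/2,0); v=(-1,2)
5. t=1/2 → L at (0,1); v=(1,2)
6. t=5/2 → T at (5/2,6); v=(1,-2)
7. t=3 → B at (11/2,0); v=(1,2)

Final position: (11/2,0)
Wall sequence: TBTBLTB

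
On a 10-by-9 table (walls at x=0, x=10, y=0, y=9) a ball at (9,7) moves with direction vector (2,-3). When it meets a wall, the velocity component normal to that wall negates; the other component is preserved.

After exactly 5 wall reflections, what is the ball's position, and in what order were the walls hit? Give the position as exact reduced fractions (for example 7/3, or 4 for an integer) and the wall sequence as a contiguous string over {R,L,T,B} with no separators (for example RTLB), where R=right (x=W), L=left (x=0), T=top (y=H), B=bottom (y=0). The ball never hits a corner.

Final position: (17/3,0)
Wall sequence: RBTLB

1. t=1/2 → R at (10,11/2); v=(-2,-3)
2. t=11/6 → B at (19/3,0); v=(-2,3)
3. t=3 → T at (1/3,9); v=(-2,-3)
4. t=1/6 → L at (0,17/2); v=(2,-3)
5. t=17/6 → B at (17/3,0); v=(2,3)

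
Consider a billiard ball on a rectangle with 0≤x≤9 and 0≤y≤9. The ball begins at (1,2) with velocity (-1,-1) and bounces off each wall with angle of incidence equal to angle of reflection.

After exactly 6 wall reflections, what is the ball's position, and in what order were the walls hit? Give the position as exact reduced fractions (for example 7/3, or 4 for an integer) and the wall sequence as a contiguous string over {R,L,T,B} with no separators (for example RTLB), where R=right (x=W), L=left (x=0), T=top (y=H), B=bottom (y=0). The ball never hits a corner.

Final position: (1,0)
Wall sequence: LBRTLB

1. t=1 → L at (0,1); v=(1,-1)
2. t=1 → B at (1,0); v=(1,1)
3. t=8 → R at (9,8); v=(-1,1)
4. t=1 → T at (8,9); v=(-1,-1)
5. t=8 → L at (0,1); v=(1,-1)
6. t=1 → B at (1,0); v=(1,1)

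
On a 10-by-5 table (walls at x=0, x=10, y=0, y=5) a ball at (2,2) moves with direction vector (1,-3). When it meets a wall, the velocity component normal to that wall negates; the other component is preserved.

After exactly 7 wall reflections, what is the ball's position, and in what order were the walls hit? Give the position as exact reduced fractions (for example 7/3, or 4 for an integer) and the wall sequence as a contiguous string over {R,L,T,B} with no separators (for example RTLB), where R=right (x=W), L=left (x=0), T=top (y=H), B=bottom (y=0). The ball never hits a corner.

1. t=2/3 → B at (8/3,0); v=(1,3)
2. t=5/3 → T at (13/3,5); v=(1,-3)
3. t=5/3 → B at (6,0); v=(1,3)
4. t=5/3 → T at (23/3,5); v=(1,-3)
5. t=5/3 → B at (28/3,0); v=(1,3)
6. t=2/3 → R at (10,2); v=(-1,3)
7. t=1 → T at (9,5); v=(-1,-3)

Final position: (9,5)
Wall sequence: BTBTBRT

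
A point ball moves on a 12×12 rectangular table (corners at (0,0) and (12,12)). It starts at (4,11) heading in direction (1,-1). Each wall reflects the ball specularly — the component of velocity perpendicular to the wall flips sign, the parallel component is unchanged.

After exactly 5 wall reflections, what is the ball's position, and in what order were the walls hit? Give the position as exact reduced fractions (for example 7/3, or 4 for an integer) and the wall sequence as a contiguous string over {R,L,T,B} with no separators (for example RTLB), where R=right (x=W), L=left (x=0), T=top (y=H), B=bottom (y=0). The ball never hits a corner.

1. t=8 → R at (12,3); v=(-1,-1)
2. t=3 → B at (9,0); v=(-1,1)
3. t=9 → L at (0,9); v=(1,1)
4. t=3 → T at (3,12); v=(1,-1)
5. t=9 → R at (12,3); v=(-1,-1)

Final position: (12,3)
Wall sequence: RBLTR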